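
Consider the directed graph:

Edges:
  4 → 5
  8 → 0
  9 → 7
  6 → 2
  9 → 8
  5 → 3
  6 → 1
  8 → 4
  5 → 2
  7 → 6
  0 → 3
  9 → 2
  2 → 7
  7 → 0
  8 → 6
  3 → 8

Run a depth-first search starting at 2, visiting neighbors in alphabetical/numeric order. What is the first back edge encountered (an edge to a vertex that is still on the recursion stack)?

8→0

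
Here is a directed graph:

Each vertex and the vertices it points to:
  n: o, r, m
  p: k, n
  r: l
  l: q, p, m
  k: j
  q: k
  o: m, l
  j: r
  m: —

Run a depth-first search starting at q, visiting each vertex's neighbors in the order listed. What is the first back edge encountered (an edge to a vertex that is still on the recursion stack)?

DFS from q (visiting each vertex's neighbors in the order listed); mark gray on enter, black on exit:
q gray
  k gray
    j gray
      r gray
        l gray
          l→q: q is gray → back edge
First back edge: l → q.

l→q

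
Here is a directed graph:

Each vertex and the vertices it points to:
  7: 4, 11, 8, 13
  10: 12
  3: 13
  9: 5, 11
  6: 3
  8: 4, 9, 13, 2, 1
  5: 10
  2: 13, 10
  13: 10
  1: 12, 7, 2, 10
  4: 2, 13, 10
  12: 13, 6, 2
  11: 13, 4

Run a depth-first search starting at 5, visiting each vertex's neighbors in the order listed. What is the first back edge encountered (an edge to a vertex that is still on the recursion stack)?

13->10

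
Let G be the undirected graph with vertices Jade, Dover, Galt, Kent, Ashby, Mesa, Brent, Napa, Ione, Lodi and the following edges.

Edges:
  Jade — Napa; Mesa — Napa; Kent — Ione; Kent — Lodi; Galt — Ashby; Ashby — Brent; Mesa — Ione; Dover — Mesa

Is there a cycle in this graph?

No

DFS, tracking each vertex's parent; an edge to a visited non-parent vertex closes a cycle.
Start from Dover:
visit Dover (parent –)
  visit Mesa (parent Dover)
    visit Ione (parent Mesa)
      Ione–Mesa: parent, skip
      visit Kent (parent Ione)
        visit Lodi (parent Kent)
          Lodi–Kent: parent, skip
        Kent–Ione: parent, skip
    Mesa–Dover: parent, skip
    visit Napa (parent Mesa)
      Napa–Mesa: parent, skip
      visit Jade (parent Napa)
        Jade–Napa: parent, skip
visit Galt (parent –)
  visit Ashby (parent Galt)
    Ashby–Galt: parent, skip
    visit Brent (parent Ashby)
      Brent–Ashby: parent, skip
No non-parent visited neighbor found — the graph is a forest.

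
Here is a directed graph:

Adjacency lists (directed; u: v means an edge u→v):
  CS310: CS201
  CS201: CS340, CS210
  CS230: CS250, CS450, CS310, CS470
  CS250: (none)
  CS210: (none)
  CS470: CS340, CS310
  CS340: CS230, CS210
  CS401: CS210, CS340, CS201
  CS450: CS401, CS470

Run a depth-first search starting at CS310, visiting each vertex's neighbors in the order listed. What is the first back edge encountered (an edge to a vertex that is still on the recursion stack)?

DFS from CS310 (visiting each vertex's neighbors in the order listed); mark gray on enter, black on exit:
CS310 gray
  CS201 gray
    CS340 gray
      CS230 gray
        CS250 gray
        CS250 black
        CS450 gray
          CS401 gray
            CS210 gray
            CS210 black
            CS401→CS340: CS340 is gray → back edge
First back edge: CS401 → CS340.

CS401→CS340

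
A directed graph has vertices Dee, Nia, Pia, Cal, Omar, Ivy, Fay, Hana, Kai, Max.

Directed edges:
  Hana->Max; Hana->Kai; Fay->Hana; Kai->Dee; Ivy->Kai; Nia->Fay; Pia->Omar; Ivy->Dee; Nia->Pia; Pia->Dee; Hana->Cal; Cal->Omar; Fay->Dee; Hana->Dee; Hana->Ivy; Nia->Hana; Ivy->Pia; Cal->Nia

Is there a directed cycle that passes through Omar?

Omar lies on a cycle iff there is a path from Omar back to itself.
Exploring from Omar, it never reaches itself; equivalently, its strongly connected component is a singleton.

No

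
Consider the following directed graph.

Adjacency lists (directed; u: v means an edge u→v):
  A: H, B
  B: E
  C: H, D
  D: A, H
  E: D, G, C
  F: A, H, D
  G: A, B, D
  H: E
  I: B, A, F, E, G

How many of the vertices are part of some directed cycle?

7

A vertex is on a directed cycle iff it belongs to a strongly connected component of size ≥ 2 (or has a self-loop).
The vertices on cycles are {A, B, C, D, E, G, H} — 7 in total.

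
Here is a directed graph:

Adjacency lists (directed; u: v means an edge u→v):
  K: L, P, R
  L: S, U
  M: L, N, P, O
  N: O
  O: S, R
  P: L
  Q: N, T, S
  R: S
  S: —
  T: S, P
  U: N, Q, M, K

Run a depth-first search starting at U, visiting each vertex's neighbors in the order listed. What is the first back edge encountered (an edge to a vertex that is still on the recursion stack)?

DFS from U (visiting each vertex's neighbors in the order listed); mark gray on enter, black on exit:
U gray
  N gray
    O gray
      S gray
      S black
      R gray
        R→S: S black — skip
      R black
    O black
  N black
  Q gray
    Q→N: N black — skip
    T gray
      T→S: S black — skip
      P gray
        L gray
          L→S: S black — skip
          L→U: U is gray → back edge
First back edge: L → U.

L→U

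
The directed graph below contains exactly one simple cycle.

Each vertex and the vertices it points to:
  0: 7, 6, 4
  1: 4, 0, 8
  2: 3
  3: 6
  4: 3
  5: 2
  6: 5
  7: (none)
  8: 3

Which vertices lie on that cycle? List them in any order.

DFS with gray/black marking from 6:
6 gray
  5 gray
    2 gray
      3 gray
        3→6: 6 is gray → back edge
Back edge closes the cycle 6 → 5 → 2 → 3 → 6; its vertices are {2, 3, 5, 6}.

2, 3, 5, 6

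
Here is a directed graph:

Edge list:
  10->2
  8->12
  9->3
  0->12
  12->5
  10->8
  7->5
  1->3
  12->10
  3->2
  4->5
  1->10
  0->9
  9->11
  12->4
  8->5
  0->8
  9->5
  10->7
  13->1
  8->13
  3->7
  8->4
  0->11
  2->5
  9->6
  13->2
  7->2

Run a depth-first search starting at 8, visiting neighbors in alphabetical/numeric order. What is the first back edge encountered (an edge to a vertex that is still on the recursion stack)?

DFS from 8 (visiting neighbors in alphabetical/numeric order); mark gray on enter, black on exit:
8 gray
  4 gray
    5 gray
    5 black
  4 black
  8→5: 5 black — skip
  12 gray
    12→4: 4 black — skip
    12→5: 5 black — skip
    10 gray
      2 gray
        2→5: 5 black — skip
      2 black
      7 gray
        7→2: 2 black — skip
        7→5: 5 black — skip
      7 black
      10→8: 8 is gray → back edge
First back edge: 10 → 8.

10→8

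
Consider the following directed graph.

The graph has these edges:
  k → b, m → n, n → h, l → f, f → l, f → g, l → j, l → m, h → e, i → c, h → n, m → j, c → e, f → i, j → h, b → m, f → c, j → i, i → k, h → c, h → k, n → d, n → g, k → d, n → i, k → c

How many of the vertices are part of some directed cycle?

9

A vertex is on a directed cycle iff it belongs to a strongly connected component of size ≥ 2 (or has a self-loop).
The vertices on cycles are {b, f, h, i, j, k, l, m, n} — 9 in total.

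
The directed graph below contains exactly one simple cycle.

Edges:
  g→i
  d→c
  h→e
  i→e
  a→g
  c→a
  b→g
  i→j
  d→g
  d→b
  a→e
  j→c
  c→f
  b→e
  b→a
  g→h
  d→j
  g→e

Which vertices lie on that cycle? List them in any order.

a, c, g, i, j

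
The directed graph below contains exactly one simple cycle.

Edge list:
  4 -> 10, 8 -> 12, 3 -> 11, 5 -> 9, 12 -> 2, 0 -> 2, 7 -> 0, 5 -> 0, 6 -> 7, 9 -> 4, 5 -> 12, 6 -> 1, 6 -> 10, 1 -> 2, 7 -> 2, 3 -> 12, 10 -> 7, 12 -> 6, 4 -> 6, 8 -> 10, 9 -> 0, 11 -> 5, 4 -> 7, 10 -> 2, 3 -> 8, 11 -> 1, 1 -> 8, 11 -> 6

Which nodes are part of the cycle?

1, 6, 8, 12

DFS with gray/black marking from 8:
8 gray
  10 gray
    2 gray
    2 black
    7 gray
      0 gray
        0→2: 2 black — skip
      0 black
      7→2: 2 black — skip
    7 black
  10 black
  12 gray
    6 gray
      6→10: 10 black — skip
      6→7: 7 black — skip
      1 gray
        1→2: 2 black — skip
        1→8: 8 is gray → back edge
Back edge closes the cycle 8 → 12 → 6 → 1 → 8; its vertices are {1, 6, 8, 12}.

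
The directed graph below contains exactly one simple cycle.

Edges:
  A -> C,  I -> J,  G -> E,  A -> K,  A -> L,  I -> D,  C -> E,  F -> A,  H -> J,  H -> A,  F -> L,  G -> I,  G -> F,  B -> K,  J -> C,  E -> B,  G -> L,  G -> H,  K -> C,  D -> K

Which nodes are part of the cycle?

DFS with gray/black marking from E:
E gray
  B gray
    K gray
      C gray
        C→E: E is gray → back edge
Back edge closes the cycle E → B → K → C → E; its vertices are {B, C, E, K}.

B, C, E, K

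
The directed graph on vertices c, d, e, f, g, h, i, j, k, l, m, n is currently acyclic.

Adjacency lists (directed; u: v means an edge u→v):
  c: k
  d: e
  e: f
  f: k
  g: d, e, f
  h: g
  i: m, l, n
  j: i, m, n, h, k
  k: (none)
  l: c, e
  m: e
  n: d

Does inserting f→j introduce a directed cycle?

Yes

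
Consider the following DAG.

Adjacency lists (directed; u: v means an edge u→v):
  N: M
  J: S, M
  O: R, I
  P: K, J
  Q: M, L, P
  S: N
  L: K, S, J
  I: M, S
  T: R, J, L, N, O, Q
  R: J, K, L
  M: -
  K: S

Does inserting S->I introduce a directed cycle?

Yes

Adding S→I creates a cycle iff I can already reach S.
Path from I: I → S.
So I → … → S → I is a cycle.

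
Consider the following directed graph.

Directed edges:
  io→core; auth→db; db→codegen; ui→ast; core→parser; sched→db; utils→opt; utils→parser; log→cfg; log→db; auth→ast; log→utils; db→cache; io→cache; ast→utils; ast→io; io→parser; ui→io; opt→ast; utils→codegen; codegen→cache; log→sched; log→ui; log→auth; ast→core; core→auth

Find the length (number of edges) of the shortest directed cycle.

3

For each vertex v, BFS finds the shortest path from v back to v.
The shortest such closed walk is utils → opt → ast → utils, length 3.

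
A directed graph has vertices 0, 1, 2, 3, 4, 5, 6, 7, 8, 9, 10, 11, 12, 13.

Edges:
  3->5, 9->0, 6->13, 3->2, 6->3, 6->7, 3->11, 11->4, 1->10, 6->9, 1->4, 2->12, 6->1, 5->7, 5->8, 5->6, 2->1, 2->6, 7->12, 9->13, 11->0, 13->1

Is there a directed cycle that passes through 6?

Yes

6 is on a cycle iff 6 can reach itself via ≥1 edge.
6 → 3 → 5 → 6 — yes.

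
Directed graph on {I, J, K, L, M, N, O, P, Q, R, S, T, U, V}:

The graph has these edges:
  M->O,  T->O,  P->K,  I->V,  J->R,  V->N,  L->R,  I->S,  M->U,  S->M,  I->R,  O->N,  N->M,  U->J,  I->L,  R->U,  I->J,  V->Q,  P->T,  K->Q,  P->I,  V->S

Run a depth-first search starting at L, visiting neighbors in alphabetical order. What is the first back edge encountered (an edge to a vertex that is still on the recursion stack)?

DFS from L (visiting neighbors in alphabetical order); mark gray on enter, black on exit:
L gray
  R gray
    U gray
      J gray
        J→R: R is gray → back edge
First back edge: J → R.

J→R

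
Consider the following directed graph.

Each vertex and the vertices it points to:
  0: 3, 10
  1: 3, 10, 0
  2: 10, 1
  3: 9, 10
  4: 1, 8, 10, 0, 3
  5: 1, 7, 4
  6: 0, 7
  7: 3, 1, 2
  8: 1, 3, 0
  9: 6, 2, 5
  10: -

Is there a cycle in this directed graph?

DFS with white/gray/black marking, starting from 0:
0 gray
  3 gray
    9 gray
      6 gray
        6→0: 0 is gray → back edge
Back edge found, so a cycle exists: 0 → 3 → 9 → 6 → 0.

Yes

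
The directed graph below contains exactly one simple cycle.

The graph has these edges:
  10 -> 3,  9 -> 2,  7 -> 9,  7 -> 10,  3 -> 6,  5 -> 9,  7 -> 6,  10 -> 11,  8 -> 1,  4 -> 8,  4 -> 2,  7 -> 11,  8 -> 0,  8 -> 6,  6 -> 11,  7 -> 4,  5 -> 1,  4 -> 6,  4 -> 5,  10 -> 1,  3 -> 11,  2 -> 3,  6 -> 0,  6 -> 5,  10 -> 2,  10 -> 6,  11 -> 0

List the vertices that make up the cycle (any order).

2, 3, 5, 6, 9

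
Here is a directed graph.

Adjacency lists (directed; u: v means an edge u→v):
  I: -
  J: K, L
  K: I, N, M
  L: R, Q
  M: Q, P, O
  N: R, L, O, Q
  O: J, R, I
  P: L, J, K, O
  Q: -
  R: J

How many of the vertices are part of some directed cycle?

8

A vertex is on a directed cycle iff it belongs to a strongly connected component of size ≥ 2 (or has a self-loop).
The vertices on cycles are {J, K, L, M, N, O, P, R} — 8 in total.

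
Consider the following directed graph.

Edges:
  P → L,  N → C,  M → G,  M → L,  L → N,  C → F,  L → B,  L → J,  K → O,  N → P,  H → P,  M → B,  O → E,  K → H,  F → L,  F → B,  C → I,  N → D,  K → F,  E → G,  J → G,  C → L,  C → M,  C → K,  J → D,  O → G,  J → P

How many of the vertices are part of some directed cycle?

A vertex is on a directed cycle iff it belongs to a strongly connected component of size ≥ 2 (or has a self-loop).
The vertices on cycles are {C, F, H, J, K, L, M, N, P} — 9 in total.

9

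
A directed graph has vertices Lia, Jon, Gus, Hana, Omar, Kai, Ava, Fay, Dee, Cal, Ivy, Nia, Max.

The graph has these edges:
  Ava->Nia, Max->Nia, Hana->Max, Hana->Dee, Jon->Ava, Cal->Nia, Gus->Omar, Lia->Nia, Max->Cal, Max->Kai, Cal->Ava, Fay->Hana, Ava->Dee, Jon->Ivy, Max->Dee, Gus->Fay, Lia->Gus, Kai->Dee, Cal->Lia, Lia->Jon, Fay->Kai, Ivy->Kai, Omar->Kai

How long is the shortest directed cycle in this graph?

6

For each vertex v, BFS finds the shortest path from v back to v.
The shortest such closed walk is Lia → Gus → Fay → Hana → Max → Cal → Lia, length 6.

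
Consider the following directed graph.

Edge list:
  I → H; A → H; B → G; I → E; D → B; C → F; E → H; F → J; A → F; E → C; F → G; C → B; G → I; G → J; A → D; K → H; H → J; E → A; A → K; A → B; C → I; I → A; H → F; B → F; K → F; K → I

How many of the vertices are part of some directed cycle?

10

A vertex is on a directed cycle iff it belongs to a strongly connected component of size ≥ 2 (or has a self-loop).
The vertices on cycles are {A, B, C, D, E, F, G, H, I, K} — 10 in total.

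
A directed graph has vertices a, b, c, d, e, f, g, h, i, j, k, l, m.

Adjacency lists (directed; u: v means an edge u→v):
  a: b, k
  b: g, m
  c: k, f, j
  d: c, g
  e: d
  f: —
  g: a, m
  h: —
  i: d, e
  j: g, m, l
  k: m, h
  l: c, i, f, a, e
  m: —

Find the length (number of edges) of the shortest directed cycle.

For each vertex v, BFS finds the shortest path from v back to v.
The shortest such closed walk is l → c → j → l, length 3.

3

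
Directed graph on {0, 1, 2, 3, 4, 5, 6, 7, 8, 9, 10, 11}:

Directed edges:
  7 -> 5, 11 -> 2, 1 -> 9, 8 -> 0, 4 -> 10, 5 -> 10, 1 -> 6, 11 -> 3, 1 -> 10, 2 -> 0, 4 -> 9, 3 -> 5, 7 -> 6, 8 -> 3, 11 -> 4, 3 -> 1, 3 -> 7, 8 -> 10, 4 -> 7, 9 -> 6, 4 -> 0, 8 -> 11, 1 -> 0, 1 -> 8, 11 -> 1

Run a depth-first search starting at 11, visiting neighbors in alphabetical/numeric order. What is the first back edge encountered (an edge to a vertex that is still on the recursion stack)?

DFS from 11 (visiting neighbors in alphabetical/numeric order); mark gray on enter, black on exit:
11 gray
  1 gray
    0 gray
    0 black
    6 gray
    6 black
    8 gray
      8→0: 0 black — skip
      3 gray
        3→1: 1 is gray → back edge
First back edge: 3 → 1.

3->1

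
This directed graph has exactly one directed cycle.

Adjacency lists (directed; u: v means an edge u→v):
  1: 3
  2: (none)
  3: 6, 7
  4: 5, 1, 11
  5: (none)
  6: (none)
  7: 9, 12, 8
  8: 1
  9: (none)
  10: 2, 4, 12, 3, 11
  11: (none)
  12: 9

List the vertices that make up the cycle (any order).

DFS with gray/black marking from 3:
3 gray
  6 gray
  6 black
  7 gray
    9 gray
    9 black
    12 gray
      12→9: 9 black — skip
    12 black
    8 gray
      1 gray
        1→3: 3 is gray → back edge
Back edge closes the cycle 3 → 7 → 8 → 1 → 3; its vertices are {1, 3, 7, 8}.

1, 3, 7, 8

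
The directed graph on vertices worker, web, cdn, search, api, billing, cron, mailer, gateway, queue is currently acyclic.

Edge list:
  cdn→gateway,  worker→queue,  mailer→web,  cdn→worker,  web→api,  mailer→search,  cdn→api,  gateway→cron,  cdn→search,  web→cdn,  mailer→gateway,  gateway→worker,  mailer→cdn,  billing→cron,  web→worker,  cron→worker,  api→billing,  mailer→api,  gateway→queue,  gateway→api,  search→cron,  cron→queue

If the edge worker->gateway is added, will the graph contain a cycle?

Adding worker→gateway creates a cycle iff gateway can already reach worker.
Path from gateway: gateway → worker.
So gateway → … → worker → gateway is a cycle.

Yes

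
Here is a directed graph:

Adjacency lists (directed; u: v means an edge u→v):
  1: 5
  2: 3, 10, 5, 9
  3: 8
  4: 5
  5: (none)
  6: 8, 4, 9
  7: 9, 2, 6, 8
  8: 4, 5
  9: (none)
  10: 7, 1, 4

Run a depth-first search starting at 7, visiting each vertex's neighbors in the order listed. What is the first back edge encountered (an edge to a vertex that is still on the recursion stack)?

DFS from 7 (visiting each vertex's neighbors in the order listed); mark gray on enter, black on exit:
7 gray
  9 gray
  9 black
  2 gray
    3 gray
      8 gray
        4 gray
          5 gray
          5 black
        4 black
        8→5: 5 black — skip
      8 black
    3 black
    10 gray
      10→7: 7 is gray → back edge
First back edge: 10 → 7.

10->7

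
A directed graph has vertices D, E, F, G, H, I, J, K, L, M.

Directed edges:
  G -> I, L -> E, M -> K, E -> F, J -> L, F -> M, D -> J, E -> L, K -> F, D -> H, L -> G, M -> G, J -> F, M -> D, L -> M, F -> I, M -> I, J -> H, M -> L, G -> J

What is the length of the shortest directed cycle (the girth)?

For each vertex v, BFS finds the shortest path from v back to v.
The shortest such closed walk is L → M → L, length 2.

2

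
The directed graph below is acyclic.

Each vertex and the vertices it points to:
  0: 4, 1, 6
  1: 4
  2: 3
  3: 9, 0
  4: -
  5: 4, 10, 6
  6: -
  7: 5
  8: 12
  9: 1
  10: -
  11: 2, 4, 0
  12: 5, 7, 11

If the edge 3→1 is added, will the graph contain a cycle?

Adding 3→1 creates a cycle iff 1 can already reach 3.
Explore from 1: no path reaches 3. The graph stays acyclic.

No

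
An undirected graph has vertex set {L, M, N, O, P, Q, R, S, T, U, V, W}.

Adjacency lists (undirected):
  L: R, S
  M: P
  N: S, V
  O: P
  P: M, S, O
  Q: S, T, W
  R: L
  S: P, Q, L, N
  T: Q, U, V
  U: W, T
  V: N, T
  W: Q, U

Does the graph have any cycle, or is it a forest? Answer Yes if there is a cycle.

DFS, tracking each vertex's parent; an edge to a visited non-parent vertex closes a cycle.
Start from L:
visit L (parent –)
  visit R (parent L)
    R–L: parent, skip
  visit S (parent L)
    visit P (parent S)
      visit M (parent P)
        M–P: parent, skip
      P–S: parent, skip
      visit O (parent P)
        O–P: parent, skip
    visit Q (parent S)
      Q–S: parent, skip
      visit T (parent Q)
        T–Q: parent, skip
        visit U (parent T)
          visit W (parent U)
            W–Q: Q visited and ≠ parent → cycle
Cycle: Q – T – U – W – Q.

Yes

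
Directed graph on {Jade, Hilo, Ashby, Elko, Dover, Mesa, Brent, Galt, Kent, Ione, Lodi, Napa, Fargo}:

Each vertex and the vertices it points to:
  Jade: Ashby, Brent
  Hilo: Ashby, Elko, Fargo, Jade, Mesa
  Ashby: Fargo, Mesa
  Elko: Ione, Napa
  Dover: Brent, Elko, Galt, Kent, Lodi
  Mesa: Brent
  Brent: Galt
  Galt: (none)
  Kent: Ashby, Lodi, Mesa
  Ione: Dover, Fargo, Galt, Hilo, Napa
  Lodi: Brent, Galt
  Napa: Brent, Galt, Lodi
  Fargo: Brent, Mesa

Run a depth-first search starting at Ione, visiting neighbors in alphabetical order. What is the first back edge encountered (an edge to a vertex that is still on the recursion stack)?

DFS from Ione (visiting neighbors in alphabetical order); mark gray on enter, black on exit:
Ione gray
  Dover gray
    Brent gray
      Galt gray
      Galt black
    Brent black
    Elko gray
      Elko→Ione: Ione is gray → back edge
First back edge: Elko → Ione.

Elko→Ione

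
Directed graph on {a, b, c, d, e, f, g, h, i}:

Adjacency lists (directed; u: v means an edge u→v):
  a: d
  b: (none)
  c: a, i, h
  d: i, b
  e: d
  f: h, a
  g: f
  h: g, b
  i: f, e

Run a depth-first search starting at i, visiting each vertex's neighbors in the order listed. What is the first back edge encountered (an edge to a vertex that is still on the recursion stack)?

g→f

DFS from i (visiting each vertex's neighbors in the order listed); mark gray on enter, black on exit:
i gray
  f gray
    h gray
      g gray
        g→f: f is gray → back edge
First back edge: g → f.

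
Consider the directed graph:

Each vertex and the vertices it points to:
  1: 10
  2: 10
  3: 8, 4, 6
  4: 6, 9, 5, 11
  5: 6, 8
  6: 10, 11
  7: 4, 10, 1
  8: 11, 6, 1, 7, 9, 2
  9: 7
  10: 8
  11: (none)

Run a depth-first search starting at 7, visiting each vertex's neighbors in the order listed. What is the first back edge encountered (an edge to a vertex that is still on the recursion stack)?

8->6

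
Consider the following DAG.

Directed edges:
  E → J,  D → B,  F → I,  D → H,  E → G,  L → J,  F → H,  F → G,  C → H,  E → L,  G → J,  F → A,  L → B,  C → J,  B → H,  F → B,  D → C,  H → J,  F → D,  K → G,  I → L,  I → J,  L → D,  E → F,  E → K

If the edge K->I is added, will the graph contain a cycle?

No

Adding K→I creates a cycle iff I can already reach K.
Explore from I: no path reaches K. The graph stays acyclic.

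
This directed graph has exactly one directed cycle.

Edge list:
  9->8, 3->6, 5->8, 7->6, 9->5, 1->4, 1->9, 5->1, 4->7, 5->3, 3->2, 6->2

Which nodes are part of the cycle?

DFS with gray/black marking from 9:
9 gray
  5 gray
    8 gray
    8 black
    1 gray
      1→9: 9 is gray → back edge
Back edge closes the cycle 9 → 5 → 1 → 9; its vertices are {1, 5, 9}.

1, 5, 9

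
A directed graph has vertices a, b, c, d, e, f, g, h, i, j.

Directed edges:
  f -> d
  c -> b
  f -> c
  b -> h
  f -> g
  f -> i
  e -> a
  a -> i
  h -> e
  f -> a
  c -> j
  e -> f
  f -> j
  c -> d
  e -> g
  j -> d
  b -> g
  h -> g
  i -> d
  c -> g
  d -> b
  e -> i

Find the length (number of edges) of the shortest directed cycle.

For each vertex v, BFS finds the shortest path from v back to v.
The shortest such closed walk is h → e → f → c → b → h, length 5.

5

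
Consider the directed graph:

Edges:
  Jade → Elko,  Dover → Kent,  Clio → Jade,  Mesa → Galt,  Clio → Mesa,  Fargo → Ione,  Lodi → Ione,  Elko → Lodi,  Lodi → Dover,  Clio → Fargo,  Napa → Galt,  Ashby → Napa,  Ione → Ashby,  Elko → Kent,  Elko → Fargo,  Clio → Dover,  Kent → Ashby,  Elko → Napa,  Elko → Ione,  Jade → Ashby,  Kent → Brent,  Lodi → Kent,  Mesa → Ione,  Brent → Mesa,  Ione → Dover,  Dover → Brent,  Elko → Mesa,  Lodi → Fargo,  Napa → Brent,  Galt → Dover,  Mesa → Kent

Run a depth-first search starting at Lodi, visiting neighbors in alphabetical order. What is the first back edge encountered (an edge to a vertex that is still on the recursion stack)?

Galt→Dover

DFS from Lodi (visiting neighbors in alphabetical order); mark gray on enter, black on exit:
Lodi gray
  Dover gray
    Brent gray
      Mesa gray
        Galt gray
          Galt→Dover: Dover is gray → back edge
First back edge: Galt → Dover.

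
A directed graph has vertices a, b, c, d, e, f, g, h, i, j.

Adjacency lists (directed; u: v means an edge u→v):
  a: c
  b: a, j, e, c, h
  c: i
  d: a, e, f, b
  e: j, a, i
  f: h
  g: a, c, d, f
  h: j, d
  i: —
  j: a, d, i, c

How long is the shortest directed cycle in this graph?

For each vertex v, BFS finds the shortest path from v back to v.
The shortest such closed walk is d → f → h → d, length 3.

3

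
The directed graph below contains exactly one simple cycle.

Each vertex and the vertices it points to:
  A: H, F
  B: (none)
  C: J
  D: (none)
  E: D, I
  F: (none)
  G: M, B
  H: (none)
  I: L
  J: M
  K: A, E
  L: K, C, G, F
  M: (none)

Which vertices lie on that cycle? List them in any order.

DFS with gray/black marking from K:
K gray
  A gray
    H gray
    H black
    F gray
    F black
  A black
  E gray
    D gray
    D black
    I gray
      L gray
        L→K: K is gray → back edge
Back edge closes the cycle K → E → I → L → K; its vertices are {E, I, K, L}.

E, I, K, L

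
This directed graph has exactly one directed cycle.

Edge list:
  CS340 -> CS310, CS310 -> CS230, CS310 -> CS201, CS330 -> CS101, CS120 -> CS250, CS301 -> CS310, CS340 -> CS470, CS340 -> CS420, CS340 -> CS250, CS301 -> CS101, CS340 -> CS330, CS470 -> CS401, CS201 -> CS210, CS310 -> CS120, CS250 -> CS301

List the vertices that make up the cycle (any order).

DFS with gray/black marking from CS310:
CS310 gray
  CS201 gray
    CS210 gray
    CS210 black
  CS201 black
  CS120 gray
    CS250 gray
      CS301 gray
        CS101 gray
        CS101 black
        CS301→CS310: CS310 is gray → back edge
Back edge closes the cycle CS310 → CS120 → CS250 → CS301 → CS310; its vertices are {CS120, CS250, CS301, CS310}.

CS120, CS250, CS301, CS310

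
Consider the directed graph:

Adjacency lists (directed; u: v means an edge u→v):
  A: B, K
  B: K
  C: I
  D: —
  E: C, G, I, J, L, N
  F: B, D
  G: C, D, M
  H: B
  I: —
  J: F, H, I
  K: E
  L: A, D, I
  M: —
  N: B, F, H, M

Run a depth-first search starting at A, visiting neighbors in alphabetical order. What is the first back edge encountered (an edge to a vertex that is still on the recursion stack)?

F->B

DFS from A (visiting neighbors in alphabetical order); mark gray on enter, black on exit:
A gray
  B gray
    K gray
      E gray
        C gray
          I gray
          I black
        C black
        G gray
          G→C: C black — skip
          D gray
          D black
          M gray
          M black
        G black
        E→I: I black — skip
        J gray
          F gray
            F→B: B is gray → back edge
First back edge: F → B.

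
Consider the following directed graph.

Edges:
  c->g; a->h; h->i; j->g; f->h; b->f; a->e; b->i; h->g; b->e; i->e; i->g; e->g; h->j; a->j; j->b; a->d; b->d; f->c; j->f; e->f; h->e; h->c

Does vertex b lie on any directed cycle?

Yes

b is on a cycle iff b can reach itself via ≥1 edge.
b → f → h → j → b — yes.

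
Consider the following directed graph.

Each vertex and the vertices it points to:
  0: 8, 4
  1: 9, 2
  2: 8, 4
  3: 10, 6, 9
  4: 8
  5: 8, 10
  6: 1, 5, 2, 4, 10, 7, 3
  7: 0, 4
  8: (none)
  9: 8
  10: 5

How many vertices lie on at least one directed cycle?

4

A vertex is on a directed cycle iff it belongs to a strongly connected component of size ≥ 2 (or has a self-loop).
The vertices on cycles are {3, 5, 6, 10} — 4 in total.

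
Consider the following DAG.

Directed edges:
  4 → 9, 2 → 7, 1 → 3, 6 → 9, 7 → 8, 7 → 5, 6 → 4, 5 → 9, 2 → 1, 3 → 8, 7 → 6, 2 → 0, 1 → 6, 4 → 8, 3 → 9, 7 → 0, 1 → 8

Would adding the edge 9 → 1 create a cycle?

Yes

Adding 9→1 creates a cycle iff 1 can already reach 9.
Path from 1: 1 → 3 → 9.
So 1 → … → 9 → 1 is a cycle.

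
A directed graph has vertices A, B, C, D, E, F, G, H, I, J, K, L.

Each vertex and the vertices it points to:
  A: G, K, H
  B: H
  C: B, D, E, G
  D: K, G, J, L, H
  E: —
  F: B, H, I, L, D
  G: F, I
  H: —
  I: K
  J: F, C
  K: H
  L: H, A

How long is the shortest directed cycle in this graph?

For each vertex v, BFS finds the shortest path from v back to v.
The shortest such closed walk is J → C → D → J, length 3.

3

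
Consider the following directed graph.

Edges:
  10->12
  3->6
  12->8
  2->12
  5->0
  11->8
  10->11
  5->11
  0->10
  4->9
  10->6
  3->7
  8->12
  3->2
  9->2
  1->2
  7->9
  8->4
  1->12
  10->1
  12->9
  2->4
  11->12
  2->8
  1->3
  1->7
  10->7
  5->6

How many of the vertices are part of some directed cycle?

5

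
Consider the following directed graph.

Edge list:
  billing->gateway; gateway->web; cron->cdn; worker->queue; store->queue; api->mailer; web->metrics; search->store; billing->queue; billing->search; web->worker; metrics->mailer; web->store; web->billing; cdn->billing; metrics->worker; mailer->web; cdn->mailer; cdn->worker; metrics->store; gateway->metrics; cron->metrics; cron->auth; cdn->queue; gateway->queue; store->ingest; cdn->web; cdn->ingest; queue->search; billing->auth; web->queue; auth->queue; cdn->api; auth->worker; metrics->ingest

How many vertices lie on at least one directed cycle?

8

A vertex is on a directed cycle iff it belongs to a strongly connected component of size ≥ 2 (or has a self-loop).
The vertices on cycles are {web, queue, store, mailer, search, billing, gateway, metrics} — 8 in total.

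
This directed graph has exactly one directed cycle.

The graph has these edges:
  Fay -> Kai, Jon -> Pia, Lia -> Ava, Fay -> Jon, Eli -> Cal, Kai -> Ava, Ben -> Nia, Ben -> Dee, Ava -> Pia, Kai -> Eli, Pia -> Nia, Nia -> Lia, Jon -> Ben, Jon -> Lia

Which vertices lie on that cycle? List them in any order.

DFS with gray/black marking from Pia:
Pia gray
  Nia gray
    Lia gray
      Ava gray
        Ava→Pia: Pia is gray → back edge
Back edge closes the cycle Pia → Nia → Lia → Ava → Pia; its vertices are {Ava, Lia, Nia, Pia}.

Ava, Lia, Nia, Pia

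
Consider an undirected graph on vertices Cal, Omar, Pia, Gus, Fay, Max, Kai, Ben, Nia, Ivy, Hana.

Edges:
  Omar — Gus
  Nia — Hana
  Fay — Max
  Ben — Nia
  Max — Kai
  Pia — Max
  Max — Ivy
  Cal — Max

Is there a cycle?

No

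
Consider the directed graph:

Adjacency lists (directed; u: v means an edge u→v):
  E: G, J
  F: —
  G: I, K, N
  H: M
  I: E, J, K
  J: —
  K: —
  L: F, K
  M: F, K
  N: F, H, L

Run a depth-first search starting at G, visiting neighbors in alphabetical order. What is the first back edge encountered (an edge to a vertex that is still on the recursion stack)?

E→G

DFS from G (visiting neighbors in alphabetical order); mark gray on enter, black on exit:
G gray
  I gray
    E gray
      E→G: G is gray → back edge
First back edge: E → G.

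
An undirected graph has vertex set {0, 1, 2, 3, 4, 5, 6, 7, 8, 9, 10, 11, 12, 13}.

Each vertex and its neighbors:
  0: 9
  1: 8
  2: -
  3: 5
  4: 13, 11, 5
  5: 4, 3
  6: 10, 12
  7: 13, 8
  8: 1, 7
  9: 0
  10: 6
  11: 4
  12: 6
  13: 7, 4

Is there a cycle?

No

DFS, tracking each vertex's parent; an edge to a visited non-parent vertex closes a cycle.
Start from 7:
visit 7 (parent –)
  visit 13 (parent 7)
    13–7: parent, skip
    visit 4 (parent 13)
      4–13: parent, skip
      visit 11 (parent 4)
        11–4: parent, skip
      visit 5 (parent 4)
        5–4: parent, skip
        visit 3 (parent 5)
          3–5: parent, skip
  visit 8 (parent 7)
    visit 1 (parent 8)
      1–8: parent, skip
    8–7: parent, skip
visit 0 (parent –)
  visit 9 (parent 0)
    9–0: parent, skip
visit 2 (parent –)
visit 6 (parent –)
  visit 10 (parent 6)
    10–6: parent, skip
  visit 12 (parent 6)
    12–6: parent, skip
No non-parent visited neighbor found — the graph is a forest.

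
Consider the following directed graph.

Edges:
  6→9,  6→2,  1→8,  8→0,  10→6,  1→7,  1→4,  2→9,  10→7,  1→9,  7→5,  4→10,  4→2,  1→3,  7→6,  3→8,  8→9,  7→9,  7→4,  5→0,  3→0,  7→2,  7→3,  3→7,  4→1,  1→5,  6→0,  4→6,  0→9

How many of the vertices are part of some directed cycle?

A vertex is on a directed cycle iff it belongs to a strongly connected component of size ≥ 2 (or has a self-loop).
The vertices on cycles are {1, 3, 4, 7, 10} — 5 in total.

5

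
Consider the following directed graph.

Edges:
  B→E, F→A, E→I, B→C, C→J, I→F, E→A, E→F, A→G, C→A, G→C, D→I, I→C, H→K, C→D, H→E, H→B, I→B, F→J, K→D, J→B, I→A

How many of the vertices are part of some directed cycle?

9

A vertex is on a directed cycle iff it belongs to a strongly connected component of size ≥ 2 (or has a self-loop).
The vertices on cycles are {A, B, C, D, E, F, G, I, J} — 9 in total.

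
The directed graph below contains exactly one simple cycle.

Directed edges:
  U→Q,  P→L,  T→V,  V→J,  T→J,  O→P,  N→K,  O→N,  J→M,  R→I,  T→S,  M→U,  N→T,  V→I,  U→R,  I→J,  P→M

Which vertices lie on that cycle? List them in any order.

I, J, M, R, U

DFS with gray/black marking from M:
M gray
  U gray
    Q gray
    Q black
    R gray
      I gray
        J gray
          J→M: M is gray → back edge
Back edge closes the cycle M → U → R → I → J → M; its vertices are {I, J, M, R, U}.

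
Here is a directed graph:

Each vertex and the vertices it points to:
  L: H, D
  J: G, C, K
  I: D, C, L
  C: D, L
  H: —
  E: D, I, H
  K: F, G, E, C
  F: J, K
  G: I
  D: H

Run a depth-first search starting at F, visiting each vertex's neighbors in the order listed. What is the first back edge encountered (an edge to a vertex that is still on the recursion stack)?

K->F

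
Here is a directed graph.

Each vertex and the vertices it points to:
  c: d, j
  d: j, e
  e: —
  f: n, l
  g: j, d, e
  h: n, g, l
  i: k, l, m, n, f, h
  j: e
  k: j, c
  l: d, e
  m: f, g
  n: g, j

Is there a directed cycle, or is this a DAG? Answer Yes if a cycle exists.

DFS with white/gray/black marking, starting from m:
m gray
  f gray
    n gray
      g gray
        j gray
          e gray
          e black
        j black
        d gray
          d→j: j black — skip
          d→e: e black — skip
        d black
        g→e: e black — skip
      g black
      n→j: j black — skip
    n black
    l gray
      l→d: d black — skip
      l→e: e black — skip
    l black
  f black
  m→g: g black — skip
m black
c gray
  c→d: d black — skip
  c→j: j black — skip
c black
h gray
  h→n: n black — skip
  h→g: g black — skip
  h→l: l black — skip
h black
i gray
  k gray
    k→j: j black — skip
    k→c: c black — skip
  k black
  i→l: l black — skip
  i→m: m black — skip
  i→n: n black — skip
  i→f: f black — skip
  i→h: h black — skip
i black
Every edge goes to a white or black vertex — no back edge, so the graph is acyclic.

No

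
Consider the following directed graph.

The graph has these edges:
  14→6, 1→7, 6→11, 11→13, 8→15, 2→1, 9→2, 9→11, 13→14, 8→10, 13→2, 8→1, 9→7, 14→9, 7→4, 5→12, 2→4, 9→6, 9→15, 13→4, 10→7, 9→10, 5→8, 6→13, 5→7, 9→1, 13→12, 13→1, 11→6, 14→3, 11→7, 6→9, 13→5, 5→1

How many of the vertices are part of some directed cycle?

5

A vertex is on a directed cycle iff it belongs to a strongly connected component of size ≥ 2 (or has a self-loop).
The vertices on cycles are {6, 9, 11, 13, 14} — 5 in total.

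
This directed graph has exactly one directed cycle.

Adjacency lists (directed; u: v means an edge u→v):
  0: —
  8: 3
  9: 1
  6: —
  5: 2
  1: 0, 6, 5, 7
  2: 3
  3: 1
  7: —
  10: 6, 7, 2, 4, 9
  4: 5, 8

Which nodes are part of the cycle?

DFS with gray/black marking from 1:
1 gray
  0 gray
  0 black
  6 gray
  6 black
  5 gray
    2 gray
      3 gray
        3→1: 1 is gray → back edge
Back edge closes the cycle 1 → 5 → 2 → 3 → 1; its vertices are {1, 2, 3, 5}.

1, 2, 3, 5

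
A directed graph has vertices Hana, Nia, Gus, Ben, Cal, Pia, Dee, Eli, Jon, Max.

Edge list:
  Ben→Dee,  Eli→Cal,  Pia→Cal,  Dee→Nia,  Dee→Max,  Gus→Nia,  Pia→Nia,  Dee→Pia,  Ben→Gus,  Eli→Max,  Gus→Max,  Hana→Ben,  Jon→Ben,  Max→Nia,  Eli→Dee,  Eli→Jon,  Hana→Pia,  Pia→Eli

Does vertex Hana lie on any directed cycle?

No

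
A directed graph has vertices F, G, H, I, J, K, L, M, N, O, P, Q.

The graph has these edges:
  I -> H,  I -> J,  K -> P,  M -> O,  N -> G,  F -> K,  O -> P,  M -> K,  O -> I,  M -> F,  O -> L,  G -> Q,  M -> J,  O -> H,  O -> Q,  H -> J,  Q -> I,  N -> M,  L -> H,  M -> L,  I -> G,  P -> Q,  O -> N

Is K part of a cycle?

No

K lies on a cycle iff there is a path from K back to itself.
Exploring from K, it never reaches itself; equivalently, its strongly connected component is a singleton.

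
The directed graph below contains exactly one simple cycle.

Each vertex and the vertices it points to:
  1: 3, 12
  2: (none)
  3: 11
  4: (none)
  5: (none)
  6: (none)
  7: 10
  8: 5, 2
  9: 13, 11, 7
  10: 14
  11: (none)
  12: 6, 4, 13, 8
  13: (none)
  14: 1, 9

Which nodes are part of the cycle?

7, 9, 10, 14

DFS with gray/black marking from 14:
14 gray
  1 gray
    3 gray
      11 gray
      11 black
    3 black
    12 gray
      6 gray
      6 black
      4 gray
      4 black
      13 gray
      13 black
      8 gray
        5 gray
        5 black
        2 gray
        2 black
      8 black
    12 black
  1 black
  9 gray
    9→13: 13 black — skip
    9→11: 11 black — skip
    7 gray
      10 gray
        10→14: 14 is gray → back edge
Back edge closes the cycle 14 → 9 → 7 → 10 → 14; its vertices are {7, 9, 10, 14}.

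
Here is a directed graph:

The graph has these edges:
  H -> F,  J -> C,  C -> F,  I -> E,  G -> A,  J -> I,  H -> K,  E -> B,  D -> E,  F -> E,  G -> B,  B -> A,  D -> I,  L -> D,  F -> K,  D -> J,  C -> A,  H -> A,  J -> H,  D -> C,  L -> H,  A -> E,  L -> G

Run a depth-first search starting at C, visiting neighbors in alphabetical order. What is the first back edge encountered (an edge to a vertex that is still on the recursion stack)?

B→A

DFS from C (visiting neighbors in alphabetical order); mark gray on enter, black on exit:
C gray
  A gray
    E gray
      B gray
        B→A: A is gray → back edge
First back edge: B → A.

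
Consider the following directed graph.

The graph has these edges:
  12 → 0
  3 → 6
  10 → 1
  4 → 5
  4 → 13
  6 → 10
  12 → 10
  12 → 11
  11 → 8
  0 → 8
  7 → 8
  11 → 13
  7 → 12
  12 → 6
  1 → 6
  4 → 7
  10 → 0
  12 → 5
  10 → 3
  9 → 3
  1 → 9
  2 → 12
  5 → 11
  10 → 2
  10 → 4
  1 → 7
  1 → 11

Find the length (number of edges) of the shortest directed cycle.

For each vertex v, BFS finds the shortest path from v back to v.
The shortest such closed walk is 10 → 1 → 6 → 10, length 3.

3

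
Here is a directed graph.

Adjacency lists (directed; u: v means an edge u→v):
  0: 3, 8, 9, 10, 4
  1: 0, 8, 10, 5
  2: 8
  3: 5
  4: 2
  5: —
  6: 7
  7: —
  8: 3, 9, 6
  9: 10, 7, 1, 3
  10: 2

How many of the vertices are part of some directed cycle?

7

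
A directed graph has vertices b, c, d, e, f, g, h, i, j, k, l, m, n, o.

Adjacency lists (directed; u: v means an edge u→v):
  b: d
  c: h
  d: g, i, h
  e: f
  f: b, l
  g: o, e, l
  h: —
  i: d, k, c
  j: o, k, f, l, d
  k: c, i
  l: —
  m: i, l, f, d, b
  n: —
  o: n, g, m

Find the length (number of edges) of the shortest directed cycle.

For each vertex v, BFS finds the shortest path from v back to v.
The shortest such closed walk is o → g → o, length 2.

2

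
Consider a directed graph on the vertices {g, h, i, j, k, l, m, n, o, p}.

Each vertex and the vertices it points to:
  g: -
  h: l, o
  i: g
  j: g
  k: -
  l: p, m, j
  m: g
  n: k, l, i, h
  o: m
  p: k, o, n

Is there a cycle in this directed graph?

DFS with white/gray/black marking, starting from k:
k gray
k black
g gray
g black
h gray
  l gray
    p gray
      p→k: k black — skip
      o gray
        m gray
          m→g: g black — skip
        m black
      o black
      n gray
        n→k: k black — skip
        n→l: l is gray → back edge
Back edge found, so a cycle exists: l → p → n → l.

Yes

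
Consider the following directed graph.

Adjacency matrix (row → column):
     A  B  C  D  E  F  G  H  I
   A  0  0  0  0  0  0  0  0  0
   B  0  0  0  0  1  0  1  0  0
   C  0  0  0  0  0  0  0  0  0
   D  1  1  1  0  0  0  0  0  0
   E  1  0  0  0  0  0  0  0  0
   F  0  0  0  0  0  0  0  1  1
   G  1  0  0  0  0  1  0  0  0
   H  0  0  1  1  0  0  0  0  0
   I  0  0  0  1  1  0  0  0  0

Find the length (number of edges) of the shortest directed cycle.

For each vertex v, BFS finds the shortest path from v back to v.
The shortest such closed walk is G → F → H → D → B → G, length 5.

5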